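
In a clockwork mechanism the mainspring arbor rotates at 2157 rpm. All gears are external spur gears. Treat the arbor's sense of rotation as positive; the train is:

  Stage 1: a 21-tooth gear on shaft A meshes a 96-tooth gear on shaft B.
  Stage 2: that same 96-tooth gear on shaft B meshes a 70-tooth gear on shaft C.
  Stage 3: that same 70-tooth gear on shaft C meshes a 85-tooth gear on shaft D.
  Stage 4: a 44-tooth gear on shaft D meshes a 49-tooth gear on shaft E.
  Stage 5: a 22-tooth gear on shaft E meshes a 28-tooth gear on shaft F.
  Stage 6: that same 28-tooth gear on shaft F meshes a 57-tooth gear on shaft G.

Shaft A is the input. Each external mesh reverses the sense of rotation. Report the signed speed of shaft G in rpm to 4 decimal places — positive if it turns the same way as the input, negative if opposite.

+184.6949 rpm (same as input, |ω| = 184.6949 rpm)

Stage 1 [21T→96T]: ω = 2157.0000×21/96 = 471.8438 rpm, dir flips to −; running = −471.8438
Stage 2 [96T→70T]: ω = 471.8438×96/70 = 647.1000 rpm, dir flips to +; running = +647.1000
Stage 3 [70T→85T]: ω = 647.1000×70/85 = 532.9059 rpm, dir flips to −; running = −532.9059
Stage 4 [44T→49T]: ω = 532.9059×44/49 = 478.5277 rpm, dir flips to +; running = +478.5277
Stage 5 [22T→28T]: ω = 478.5277×22/28 = 375.9861 rpm, dir flips to −; running = −375.9861
Stage 6 [28T→57T]: ω = 375.9861×28/57 = 184.6949 rpm, dir flips to +; running = +184.6949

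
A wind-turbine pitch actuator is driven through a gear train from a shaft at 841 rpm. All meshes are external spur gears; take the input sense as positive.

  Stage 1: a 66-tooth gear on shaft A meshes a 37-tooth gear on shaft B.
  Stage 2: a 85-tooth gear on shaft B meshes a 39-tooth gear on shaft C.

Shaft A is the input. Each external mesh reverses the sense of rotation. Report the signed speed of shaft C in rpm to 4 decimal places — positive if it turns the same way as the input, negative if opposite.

Stage 1 [66T→37T]: ω = 841.0000×66/37 = 1500.1622 rpm, dir flips to −; running = −1500.1622
Stage 2 [85T→39T]: ω = 1500.1622×85/39 = 3269.5842 rpm, dir flips to +; running = +3269.5842

+3269.5842 rpm (same as input, |ω| = 3269.5842 rpm)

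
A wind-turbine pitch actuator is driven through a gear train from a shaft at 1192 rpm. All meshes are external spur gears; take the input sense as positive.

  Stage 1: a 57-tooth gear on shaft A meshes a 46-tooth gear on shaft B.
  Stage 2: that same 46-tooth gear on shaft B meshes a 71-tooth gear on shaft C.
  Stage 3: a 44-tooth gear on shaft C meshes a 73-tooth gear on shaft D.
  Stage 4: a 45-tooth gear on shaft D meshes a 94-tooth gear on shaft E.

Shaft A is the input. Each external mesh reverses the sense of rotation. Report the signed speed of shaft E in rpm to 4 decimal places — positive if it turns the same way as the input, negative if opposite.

+276.1260 rpm (same as input, |ω| = 276.1260 rpm)

Stage 1 [57T→46T]: ω = 1192.0000×57/46 = 1477.0435 rpm, dir flips to −; running = −1477.0435
Stage 2 [46T→71T]: ω = 1477.0435×46/71 = 956.9577 rpm, dir flips to +; running = +956.9577
Stage 3 [44T→73T]: ω = 956.9577×44/73 = 576.7964 rpm, dir flips to −; running = −576.7964
Stage 4 [45T→94T]: ω = 576.7964×45/94 = 276.1260 rpm, dir flips to +; running = +276.1260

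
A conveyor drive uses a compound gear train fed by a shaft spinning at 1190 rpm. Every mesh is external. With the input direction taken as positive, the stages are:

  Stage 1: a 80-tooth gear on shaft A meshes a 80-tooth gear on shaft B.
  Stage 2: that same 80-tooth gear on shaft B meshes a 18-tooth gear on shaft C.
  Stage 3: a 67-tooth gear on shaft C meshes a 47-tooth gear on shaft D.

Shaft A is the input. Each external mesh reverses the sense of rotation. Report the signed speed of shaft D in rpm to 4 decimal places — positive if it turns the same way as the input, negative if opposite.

Stage 1 [80T→80T]: ω = 1190.0000×80/80 = 1190.0000 rpm, dir flips to −; running = −1190.0000
Stage 2 [80T→18T]: ω = 1190.0000×80/18 = 5288.8889 rpm, dir flips to +; running = +5288.8889
Stage 3 [67T→47T]: ω = 5288.8889×67/47 = 7539.4799 rpm, dir flips to −; running = −7539.4799

-7539.4799 rpm (opposite to input, |ω| = 7539.4799 rpm)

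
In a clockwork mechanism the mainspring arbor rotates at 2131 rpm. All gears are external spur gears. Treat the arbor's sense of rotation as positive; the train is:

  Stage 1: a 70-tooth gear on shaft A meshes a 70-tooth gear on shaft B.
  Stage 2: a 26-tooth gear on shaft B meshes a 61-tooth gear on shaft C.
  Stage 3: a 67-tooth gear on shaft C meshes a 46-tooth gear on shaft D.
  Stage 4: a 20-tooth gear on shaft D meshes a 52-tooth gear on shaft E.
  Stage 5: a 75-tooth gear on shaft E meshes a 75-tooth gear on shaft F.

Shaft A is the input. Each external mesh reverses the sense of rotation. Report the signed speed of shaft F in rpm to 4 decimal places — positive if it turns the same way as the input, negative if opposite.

-508.8275 rpm (opposite to input, |ω| = 508.8275 rpm)

Stage 1 [70T→70T]: ω = 2131.0000×70/70 = 2131.0000 rpm, dir flips to −; running = −2131.0000
Stage 2 [26T→61T]: ω = 2131.0000×26/61 = 908.2951 rpm, dir flips to +; running = +908.2951
Stage 3 [67T→46T]: ω = 908.2951×67/46 = 1322.9515 rpm, dir flips to −; running = −1322.9515
Stage 4 [20T→52T]: ω = 1322.9515×20/52 = 508.8275 rpm, dir flips to +; running = +508.8275
Stage 5 [75T→75T]: ω = 508.8275×75/75 = 508.8275 rpm, dir flips to −; running = −508.8275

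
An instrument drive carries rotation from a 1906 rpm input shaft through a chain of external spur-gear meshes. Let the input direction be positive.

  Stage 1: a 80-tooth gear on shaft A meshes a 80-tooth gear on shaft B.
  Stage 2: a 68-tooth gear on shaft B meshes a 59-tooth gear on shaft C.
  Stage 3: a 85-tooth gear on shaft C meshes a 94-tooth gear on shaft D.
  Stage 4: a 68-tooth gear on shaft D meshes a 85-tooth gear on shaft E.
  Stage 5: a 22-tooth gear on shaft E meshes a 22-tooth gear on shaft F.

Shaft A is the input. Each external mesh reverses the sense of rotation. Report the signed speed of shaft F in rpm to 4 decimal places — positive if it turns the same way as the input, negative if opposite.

-1589.1352 rpm (opposite to input, |ω| = 1589.1352 rpm)

Stage 1 [80T→80T]: ω = 1906.0000×80/80 = 1906.0000 rpm, dir flips to −; running = −1906.0000
Stage 2 [68T→59T]: ω = 1906.0000×68/59 = 2196.7458 rpm, dir flips to +; running = +2196.7458
Stage 3 [85T→94T]: ω = 2196.7458×85/94 = 1986.4190 rpm, dir flips to −; running = −1986.4190
Stage 4 [68T→85T]: ω = 1986.4190×68/85 = 1589.1352 rpm, dir flips to +; running = +1589.1352
Stage 5 [22T→22T]: ω = 1589.1352×22/22 = 1589.1352 rpm, dir flips to −; running = −1589.1352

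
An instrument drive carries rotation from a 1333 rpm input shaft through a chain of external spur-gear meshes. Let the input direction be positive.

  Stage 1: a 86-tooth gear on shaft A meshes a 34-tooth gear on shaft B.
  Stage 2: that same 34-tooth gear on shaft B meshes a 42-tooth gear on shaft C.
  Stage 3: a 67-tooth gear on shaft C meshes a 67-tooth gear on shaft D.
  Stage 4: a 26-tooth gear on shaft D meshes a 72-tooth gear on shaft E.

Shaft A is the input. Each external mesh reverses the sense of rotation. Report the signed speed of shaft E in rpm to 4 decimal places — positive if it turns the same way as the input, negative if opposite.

Stage 1 [86T→34T]: ω = 1333.0000×86/34 = 3371.7059 rpm, dir flips to −; running = −3371.7059
Stage 2 [34T→42T]: ω = 3371.7059×34/42 = 2729.4762 rpm, dir flips to +; running = +2729.4762
Stage 3 [67T→67T]: ω = 2729.4762×67/67 = 2729.4762 rpm, dir flips to −; running = −2729.4762
Stage 4 [26T→72T]: ω = 2729.4762×26/72 = 985.6442 rpm, dir flips to +; running = +985.6442

+985.6442 rpm (same as input, |ω| = 985.6442 rpm)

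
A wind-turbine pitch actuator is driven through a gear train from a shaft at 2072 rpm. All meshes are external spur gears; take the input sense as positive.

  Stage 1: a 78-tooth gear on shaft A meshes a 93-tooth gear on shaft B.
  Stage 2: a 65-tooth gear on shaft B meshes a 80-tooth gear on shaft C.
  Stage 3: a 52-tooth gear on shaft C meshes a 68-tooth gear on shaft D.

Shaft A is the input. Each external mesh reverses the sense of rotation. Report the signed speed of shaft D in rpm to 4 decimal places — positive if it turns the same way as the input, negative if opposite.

-1079.7400 rpm (opposite to input, |ω| = 1079.7400 rpm)

Stage 1 [78T→93T]: ω = 2072.0000×78/93 = 1737.8065 rpm, dir flips to −; running = −1737.8065
Stage 2 [65T→80T]: ω = 1737.8065×65/80 = 1411.9677 rpm, dir flips to +; running = +1411.9677
Stage 3 [52T→68T]: ω = 1411.9677×52/68 = 1079.7400 rpm, dir flips to −; running = −1079.7400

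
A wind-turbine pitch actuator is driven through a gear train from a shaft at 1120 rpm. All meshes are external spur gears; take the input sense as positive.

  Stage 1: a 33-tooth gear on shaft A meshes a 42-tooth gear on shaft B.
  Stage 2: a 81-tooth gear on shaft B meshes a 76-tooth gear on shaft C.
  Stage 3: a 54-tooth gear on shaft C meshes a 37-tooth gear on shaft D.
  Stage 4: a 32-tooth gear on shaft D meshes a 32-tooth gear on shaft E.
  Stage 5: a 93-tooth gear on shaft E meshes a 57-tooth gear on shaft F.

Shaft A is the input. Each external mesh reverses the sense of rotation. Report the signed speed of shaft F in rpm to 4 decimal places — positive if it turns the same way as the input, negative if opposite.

Stage 1 [33T→42T]: ω = 1120.0000×33/42 = 880.0000 rpm, dir flips to −; running = −880.0000
Stage 2 [81T→76T]: ω = 880.0000×81/76 = 937.8947 rpm, dir flips to +; running = +937.8947
Stage 3 [54T→37T]: ω = 937.8947×54/37 = 1368.8193 rpm, dir flips to −; running = −1368.8193
Stage 4 [32T→32T]: ω = 1368.8193×32/32 = 1368.8193 rpm, dir flips to +; running = +1368.8193
Stage 5 [93T→57T]: ω = 1368.8193×93/57 = 2233.3368 rpm, dir flips to −; running = −2233.3368

-2233.3368 rpm (opposite to input, |ω| = 2233.3368 rpm)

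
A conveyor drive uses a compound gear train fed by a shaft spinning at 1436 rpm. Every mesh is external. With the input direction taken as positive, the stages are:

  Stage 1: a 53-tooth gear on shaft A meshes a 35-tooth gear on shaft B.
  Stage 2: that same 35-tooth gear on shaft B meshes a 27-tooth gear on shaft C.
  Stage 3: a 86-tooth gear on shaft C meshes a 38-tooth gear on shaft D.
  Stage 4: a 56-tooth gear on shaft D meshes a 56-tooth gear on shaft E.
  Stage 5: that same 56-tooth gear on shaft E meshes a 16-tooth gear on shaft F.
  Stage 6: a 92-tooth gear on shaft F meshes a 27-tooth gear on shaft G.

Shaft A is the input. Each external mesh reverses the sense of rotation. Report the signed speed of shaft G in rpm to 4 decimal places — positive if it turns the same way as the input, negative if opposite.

Stage 1 [53T→35T]: ω = 1436.0000×53/35 = 2174.5143 rpm, dir flips to −; running = −2174.5143
Stage 2 [35T→27T]: ω = 2174.5143×35/27 = 2818.8148 rpm, dir flips to +; running = +2818.8148
Stage 3 [86T→38T]: ω = 2818.8148×86/38 = 6379.4230 rpm, dir flips to −; running = −6379.4230
Stage 4 [56T→56T]: ω = 6379.4230×56/56 = 6379.4230 rpm, dir flips to +; running = +6379.4230
Stage 5 [56T→16T]: ω = 6379.4230×56/16 = 22327.9805 rpm, dir flips to −; running = −22327.9805
Stage 6 [92T→27T]: ω = 22327.9805×92/27 = 76080.5262 rpm, dir flips to +; running = +76080.5262

+76080.5262 rpm (same as input, |ω| = 76080.5262 rpm)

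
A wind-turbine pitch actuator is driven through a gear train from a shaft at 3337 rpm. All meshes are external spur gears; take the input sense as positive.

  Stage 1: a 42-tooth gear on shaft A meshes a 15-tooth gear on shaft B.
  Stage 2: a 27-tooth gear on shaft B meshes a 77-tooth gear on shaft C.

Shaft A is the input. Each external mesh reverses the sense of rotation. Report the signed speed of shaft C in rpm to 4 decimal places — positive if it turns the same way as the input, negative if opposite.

Stage 1 [42T→15T]: ω = 3337.0000×42/15 = 9343.6000 rpm, dir flips to −; running = −9343.6000
Stage 2 [27T→77T]: ω = 9343.6000×27/77 = 3276.3273 rpm, dir flips to +; running = +3276.3273

+3276.3273 rpm (same as input, |ω| = 3276.3273 rpm)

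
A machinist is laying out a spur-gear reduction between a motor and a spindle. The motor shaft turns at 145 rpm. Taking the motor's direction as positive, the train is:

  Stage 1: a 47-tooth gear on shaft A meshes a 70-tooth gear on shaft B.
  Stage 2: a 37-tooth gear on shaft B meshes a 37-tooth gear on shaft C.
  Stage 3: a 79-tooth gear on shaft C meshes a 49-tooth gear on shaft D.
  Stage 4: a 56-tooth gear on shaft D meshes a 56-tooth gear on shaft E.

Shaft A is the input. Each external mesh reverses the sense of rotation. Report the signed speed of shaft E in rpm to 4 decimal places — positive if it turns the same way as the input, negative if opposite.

Stage 1 [47T→70T]: ω = 145.0000×47/70 = 97.3571 rpm, dir flips to −; running = −97.3571
Stage 2 [37T→37T]: ω = 97.3571×37/37 = 97.3571 rpm, dir flips to +; running = +97.3571
Stage 3 [79T→49T]: ω = 97.3571×79/49 = 156.9636 rpm, dir flips to −; running = −156.9636
Stage 4 [56T→56T]: ω = 156.9636×56/56 = 156.9636 rpm, dir flips to +; running = +156.9636

+156.9636 rpm (same as input, |ω| = 156.9636 rpm)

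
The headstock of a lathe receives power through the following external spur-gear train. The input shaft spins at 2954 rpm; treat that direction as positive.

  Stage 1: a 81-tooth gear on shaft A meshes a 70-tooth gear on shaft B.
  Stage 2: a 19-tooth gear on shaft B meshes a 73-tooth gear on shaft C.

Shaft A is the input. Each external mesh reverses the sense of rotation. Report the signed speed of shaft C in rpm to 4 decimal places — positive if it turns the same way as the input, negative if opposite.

Stage 1 [81T→70T]: ω = 2954.0000×81/70 = 3418.2000 rpm, dir flips to −; running = −3418.2000
Stage 2 [19T→73T]: ω = 3418.2000×19/73 = 889.6685 rpm, dir flips to +; running = +889.6685

+889.6685 rpm (same as input, |ω| = 889.6685 rpm)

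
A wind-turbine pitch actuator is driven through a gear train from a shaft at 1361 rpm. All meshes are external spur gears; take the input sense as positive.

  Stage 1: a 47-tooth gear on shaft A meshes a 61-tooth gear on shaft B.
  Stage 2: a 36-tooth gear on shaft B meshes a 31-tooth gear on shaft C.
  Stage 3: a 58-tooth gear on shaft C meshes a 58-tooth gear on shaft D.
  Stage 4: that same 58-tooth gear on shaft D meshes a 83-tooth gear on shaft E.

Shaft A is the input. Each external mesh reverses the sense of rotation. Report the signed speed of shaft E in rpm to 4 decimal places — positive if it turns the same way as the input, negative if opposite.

Stage 1 [47T→61T]: ω = 1361.0000×47/61 = 1048.6393 rpm, dir flips to −; running = −1048.6393
Stage 2 [36T→31T]: ω = 1048.6393×36/31 = 1217.7747 rpm, dir flips to +; running = +1217.7747
Stage 3 [58T→58T]: ω = 1217.7747×58/58 = 1217.7747 rpm, dir flips to −; running = −1217.7747
Stage 4 [58T→83T]: ω = 1217.7747×58/83 = 850.9751 rpm, dir flips to +; running = +850.9751

+850.9751 rpm (same as input, |ω| = 850.9751 rpm)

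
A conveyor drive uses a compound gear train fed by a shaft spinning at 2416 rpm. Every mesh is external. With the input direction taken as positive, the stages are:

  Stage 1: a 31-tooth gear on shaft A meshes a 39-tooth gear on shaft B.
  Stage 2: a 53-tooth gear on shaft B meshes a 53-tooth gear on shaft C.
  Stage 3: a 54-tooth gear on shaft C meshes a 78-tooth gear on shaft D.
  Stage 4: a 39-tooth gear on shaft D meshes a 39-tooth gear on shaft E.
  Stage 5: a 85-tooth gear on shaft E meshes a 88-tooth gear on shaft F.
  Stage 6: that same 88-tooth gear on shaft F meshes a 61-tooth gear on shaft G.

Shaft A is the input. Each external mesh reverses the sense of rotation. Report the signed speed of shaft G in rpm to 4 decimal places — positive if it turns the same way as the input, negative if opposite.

Stage 1 [31T→39T]: ω = 2416.0000×31/39 = 1920.4103 rpm, dir flips to −; running = −1920.4103
Stage 2 [53T→53T]: ω = 1920.4103×53/53 = 1920.4103 rpm, dir flips to +; running = +1920.4103
Stage 3 [54T→78T]: ω = 1920.4103×54/78 = 1329.5148 rpm, dir flips to −; running = −1329.5148
Stage 4 [39T→39T]: ω = 1329.5148×39/39 = 1329.5148 rpm, dir flips to +; running = +1329.5148
Stage 5 [85T→88T]: ω = 1329.5148×85/88 = 1284.1904 rpm, dir flips to −; running = −1284.1904
Stage 6 [88T→61T]: ω = 1284.1904×88/61 = 1852.6026 rpm, dir flips to +; running = +1852.6026

+1852.6026 rpm (same as input, |ω| = 1852.6026 rpm)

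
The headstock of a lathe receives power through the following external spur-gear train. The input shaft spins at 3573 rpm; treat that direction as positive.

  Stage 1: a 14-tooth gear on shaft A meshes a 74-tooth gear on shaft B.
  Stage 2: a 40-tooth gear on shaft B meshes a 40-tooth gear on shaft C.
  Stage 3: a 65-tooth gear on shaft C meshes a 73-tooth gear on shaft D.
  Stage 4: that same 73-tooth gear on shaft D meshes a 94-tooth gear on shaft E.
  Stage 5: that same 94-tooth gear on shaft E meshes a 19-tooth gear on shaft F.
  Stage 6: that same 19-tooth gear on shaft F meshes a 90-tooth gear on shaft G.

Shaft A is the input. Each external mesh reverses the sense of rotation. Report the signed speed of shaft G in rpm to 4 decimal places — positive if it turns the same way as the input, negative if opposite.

Stage 1 [14T→74T]: ω = 3573.0000×14/74 = 675.9730 rpm, dir flips to −; running = −675.9730
Stage 2 [40T→40T]: ω = 675.9730×40/40 = 675.9730 rpm, dir flips to +; running = +675.9730
Stage 3 [65T→73T]: ω = 675.9730×65/73 = 601.8937 rpm, dir flips to −; running = −601.8937
Stage 4 [73T→94T]: ω = 601.8937×73/94 = 467.4281 rpm, dir flips to +; running = +467.4281
Stage 5 [94T→19T]: ω = 467.4281×94/19 = 2312.5391 rpm, dir flips to −; running = −2312.5391
Stage 6 [19T→90T]: ω = 2312.5391×19/90 = 488.2027 rpm, dir flips to +; running = +488.2027

+488.2027 rpm (same as input, |ω| = 488.2027 rpm)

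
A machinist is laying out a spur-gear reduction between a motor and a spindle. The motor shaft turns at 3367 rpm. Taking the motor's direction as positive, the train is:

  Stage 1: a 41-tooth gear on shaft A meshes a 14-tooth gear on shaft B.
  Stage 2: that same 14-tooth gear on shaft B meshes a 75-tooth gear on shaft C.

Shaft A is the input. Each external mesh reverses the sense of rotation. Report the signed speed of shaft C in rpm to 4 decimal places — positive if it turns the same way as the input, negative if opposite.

+1840.6267 rpm (same as input, |ω| = 1840.6267 rpm)

Stage 1 [41T→14T]: ω = 3367.0000×41/14 = 9860.5000 rpm, dir flips to −; running = −9860.5000
Stage 2 [14T→75T]: ω = 9860.5000×14/75 = 1840.6267 rpm, dir flips to +; running = +1840.6267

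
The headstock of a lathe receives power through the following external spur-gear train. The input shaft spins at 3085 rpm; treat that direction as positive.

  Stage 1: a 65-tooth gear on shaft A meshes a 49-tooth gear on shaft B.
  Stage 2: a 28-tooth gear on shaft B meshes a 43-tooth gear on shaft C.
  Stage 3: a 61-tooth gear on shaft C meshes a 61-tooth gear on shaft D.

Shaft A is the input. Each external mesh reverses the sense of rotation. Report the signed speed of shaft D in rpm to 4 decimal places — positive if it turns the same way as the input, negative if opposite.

-2664.7841 rpm (opposite to input, |ω| = 2664.7841 rpm)

Stage 1 [65T→49T]: ω = 3085.0000×65/49 = 4092.3469 rpm, dir flips to −; running = −4092.3469
Stage 2 [28T→43T]: ω = 4092.3469×28/43 = 2664.7841 rpm, dir flips to +; running = +2664.7841
Stage 3 [61T→61T]: ω = 2664.7841×61/61 = 2664.7841 rpm, dir flips to −; running = −2664.7841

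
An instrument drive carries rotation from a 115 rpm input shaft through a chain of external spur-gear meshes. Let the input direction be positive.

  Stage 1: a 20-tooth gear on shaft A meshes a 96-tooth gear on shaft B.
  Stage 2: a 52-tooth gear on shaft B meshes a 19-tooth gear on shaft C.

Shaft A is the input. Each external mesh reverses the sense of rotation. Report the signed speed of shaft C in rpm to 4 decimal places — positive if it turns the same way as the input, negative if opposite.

+65.5702 rpm (same as input, |ω| = 65.5702 rpm)

Stage 1 [20T→96T]: ω = 115.0000×20/96 = 23.9583 rpm, dir flips to −; running = −23.9583
Stage 2 [52T→19T]: ω = 23.9583×52/19 = 65.5702 rpm, dir flips to +; running = +65.5702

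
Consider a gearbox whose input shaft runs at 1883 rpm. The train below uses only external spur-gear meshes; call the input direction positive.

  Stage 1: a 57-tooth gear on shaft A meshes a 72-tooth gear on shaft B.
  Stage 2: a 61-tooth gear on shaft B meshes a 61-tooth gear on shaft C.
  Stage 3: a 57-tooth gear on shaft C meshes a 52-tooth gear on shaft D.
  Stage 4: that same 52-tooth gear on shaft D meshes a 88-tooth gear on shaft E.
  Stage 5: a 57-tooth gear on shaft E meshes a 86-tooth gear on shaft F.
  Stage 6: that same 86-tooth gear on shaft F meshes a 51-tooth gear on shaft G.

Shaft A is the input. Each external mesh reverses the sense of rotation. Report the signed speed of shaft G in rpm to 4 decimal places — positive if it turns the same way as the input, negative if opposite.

+1079.1692 rpm (same as input, |ω| = 1079.1692 rpm)

Stage 1 [57T→72T]: ω = 1883.0000×57/72 = 1490.7083 rpm, dir flips to −; running = −1490.7083
Stage 2 [61T→61T]: ω = 1490.7083×61/61 = 1490.7083 rpm, dir flips to +; running = +1490.7083
Stage 3 [57T→52T]: ω = 1490.7083×57/52 = 1634.0457 rpm, dir flips to −; running = −1634.0457
Stage 4 [52T→88T]: ω = 1634.0457×52/88 = 965.5724 rpm, dir flips to +; running = +965.5724
Stage 5 [57T→86T]: ω = 965.5724×57/86 = 639.9724 rpm, dir flips to −; running = −639.9724
Stage 6 [86T→51T]: ω = 639.9724×86/51 = 1079.1692 rpm, dir flips to +; running = +1079.1692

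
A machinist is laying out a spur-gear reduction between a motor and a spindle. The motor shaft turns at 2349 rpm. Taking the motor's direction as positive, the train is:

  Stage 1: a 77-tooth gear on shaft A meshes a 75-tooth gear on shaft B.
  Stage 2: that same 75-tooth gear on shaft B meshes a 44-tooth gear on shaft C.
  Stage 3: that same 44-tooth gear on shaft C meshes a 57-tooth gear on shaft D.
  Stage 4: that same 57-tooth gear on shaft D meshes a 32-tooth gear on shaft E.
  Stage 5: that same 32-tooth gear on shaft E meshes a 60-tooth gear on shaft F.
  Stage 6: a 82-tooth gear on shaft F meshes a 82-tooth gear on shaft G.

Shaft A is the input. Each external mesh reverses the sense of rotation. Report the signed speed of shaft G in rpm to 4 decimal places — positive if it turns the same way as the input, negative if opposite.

+3014.5500 rpm (same as input, |ω| = 3014.5500 rpm)

Stage 1 [77T→75T]: ω = 2349.0000×77/75 = 2411.6400 rpm, dir flips to −; running = −2411.6400
Stage 2 [75T→44T]: ω = 2411.6400×75/44 = 4110.7500 rpm, dir flips to +; running = +4110.7500
Stage 3 [44T→57T]: ω = 4110.7500×44/57 = 3173.2105 rpm, dir flips to −; running = −3173.2105
Stage 4 [57T→32T]: ω = 3173.2105×57/32 = 5652.2812 rpm, dir flips to +; running = +5652.2812
Stage 5 [32T→60T]: ω = 5652.2812×32/60 = 3014.5500 rpm, dir flips to −; running = −3014.5500
Stage 6 [82T→82T]: ω = 3014.5500×82/82 = 3014.5500 rpm, dir flips to +; running = +3014.5500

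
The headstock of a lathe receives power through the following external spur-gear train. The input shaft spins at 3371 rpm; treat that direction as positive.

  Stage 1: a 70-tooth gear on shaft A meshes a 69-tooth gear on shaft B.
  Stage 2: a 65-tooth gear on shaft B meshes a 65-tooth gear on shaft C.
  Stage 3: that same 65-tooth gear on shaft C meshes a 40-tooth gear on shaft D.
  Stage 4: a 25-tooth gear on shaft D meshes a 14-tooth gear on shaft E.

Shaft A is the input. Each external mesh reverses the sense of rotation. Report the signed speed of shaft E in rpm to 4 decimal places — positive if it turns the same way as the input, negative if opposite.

+9923.6866 rpm (same as input, |ω| = 9923.6866 rpm)

Stage 1 [70T→69T]: ω = 3371.0000×70/69 = 3419.8551 rpm, dir flips to −; running = −3419.8551
Stage 2 [65T→65T]: ω = 3419.8551×65/65 = 3419.8551 rpm, dir flips to +; running = +3419.8551
Stage 3 [65T→40T]: ω = 3419.8551×65/40 = 5557.2645 rpm, dir flips to −; running = −5557.2645
Stage 4 [25T→14T]: ω = 5557.2645×25/14 = 9923.6866 rpm, dir flips to +; running = +9923.6866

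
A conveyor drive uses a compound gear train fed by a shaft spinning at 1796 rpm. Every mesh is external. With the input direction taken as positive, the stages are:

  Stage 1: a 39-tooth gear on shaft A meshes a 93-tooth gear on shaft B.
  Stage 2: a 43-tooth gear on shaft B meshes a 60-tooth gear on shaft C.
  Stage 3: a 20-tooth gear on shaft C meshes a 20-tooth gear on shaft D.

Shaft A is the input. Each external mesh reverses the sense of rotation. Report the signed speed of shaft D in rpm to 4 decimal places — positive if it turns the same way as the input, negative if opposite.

-539.7656 rpm (opposite to input, |ω| = 539.7656 rpm)

Stage 1 [39T→93T]: ω = 1796.0000×39/93 = 753.1613 rpm, dir flips to −; running = −753.1613
Stage 2 [43T→60T]: ω = 753.1613×43/60 = 539.7656 rpm, dir flips to +; running = +539.7656
Stage 3 [20T→20T]: ω = 539.7656×20/20 = 539.7656 rpm, dir flips to −; running = −539.7656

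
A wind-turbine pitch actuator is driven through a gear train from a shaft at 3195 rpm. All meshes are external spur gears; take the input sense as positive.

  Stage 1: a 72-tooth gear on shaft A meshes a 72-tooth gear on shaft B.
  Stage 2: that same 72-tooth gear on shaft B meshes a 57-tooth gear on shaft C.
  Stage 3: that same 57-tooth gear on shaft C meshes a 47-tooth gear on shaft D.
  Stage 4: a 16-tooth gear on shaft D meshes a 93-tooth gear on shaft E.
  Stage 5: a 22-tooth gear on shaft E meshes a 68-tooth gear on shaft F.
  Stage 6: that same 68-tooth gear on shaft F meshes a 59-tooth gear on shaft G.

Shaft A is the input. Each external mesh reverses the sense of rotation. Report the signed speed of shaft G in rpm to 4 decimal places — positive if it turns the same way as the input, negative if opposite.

+313.9881 rpm (same as input, |ω| = 313.9881 rpm)

Stage 1 [72T→72T]: ω = 3195.0000×72/72 = 3195.0000 rpm, dir flips to −; running = −3195.0000
Stage 2 [72T→57T]: ω = 3195.0000×72/57 = 4035.7895 rpm, dir flips to +; running = +4035.7895
Stage 3 [57T→47T]: ω = 4035.7895×57/47 = 4894.4681 rpm, dir flips to −; running = −4894.4681
Stage 4 [16T→93T]: ω = 4894.4681×16/93 = 842.0590 rpm, dir flips to +; running = +842.0590
Stage 5 [22T→68T]: ω = 842.0590×22/68 = 272.4309 rpm, dir flips to −; running = −272.4309
Stage 6 [68T→59T]: ω = 272.4309×68/59 = 313.9881 rpm, dir flips to +; running = +313.9881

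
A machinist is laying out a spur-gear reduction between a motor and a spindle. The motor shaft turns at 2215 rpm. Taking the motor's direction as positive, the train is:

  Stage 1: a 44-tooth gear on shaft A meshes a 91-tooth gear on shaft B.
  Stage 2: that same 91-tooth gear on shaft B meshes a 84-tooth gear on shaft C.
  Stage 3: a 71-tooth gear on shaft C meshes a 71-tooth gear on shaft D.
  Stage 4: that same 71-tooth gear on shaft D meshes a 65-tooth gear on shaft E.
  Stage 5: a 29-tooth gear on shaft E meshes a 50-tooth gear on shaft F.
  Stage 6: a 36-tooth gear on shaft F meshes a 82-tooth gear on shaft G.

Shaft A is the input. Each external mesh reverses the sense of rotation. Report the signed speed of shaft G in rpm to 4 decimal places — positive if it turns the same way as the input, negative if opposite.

Stage 1 [44T→91T]: ω = 2215.0000×44/91 = 1070.9890 rpm, dir flips to −; running = −1070.9890
Stage 2 [91T→84T]: ω = 1070.9890×91/84 = 1160.2381 rpm, dir flips to +; running = +1160.2381
Stage 3 [71T→71T]: ω = 1160.2381×71/71 = 1160.2381 rpm, dir flips to −; running = −1160.2381
Stage 4 [71T→65T]: ω = 1160.2381×71/65 = 1267.3370 rpm, dir flips to +; running = +1267.3370
Stage 5 [29T→50T]: ω = 1267.3370×29/50 = 735.0555 rpm, dir flips to −; running = −735.0555
Stage 6 [36T→82T]: ω = 735.0555×36/82 = 322.7073 rpm, dir flips to +; running = +322.7073

+322.7073 rpm (same as input, |ω| = 322.7073 rpm)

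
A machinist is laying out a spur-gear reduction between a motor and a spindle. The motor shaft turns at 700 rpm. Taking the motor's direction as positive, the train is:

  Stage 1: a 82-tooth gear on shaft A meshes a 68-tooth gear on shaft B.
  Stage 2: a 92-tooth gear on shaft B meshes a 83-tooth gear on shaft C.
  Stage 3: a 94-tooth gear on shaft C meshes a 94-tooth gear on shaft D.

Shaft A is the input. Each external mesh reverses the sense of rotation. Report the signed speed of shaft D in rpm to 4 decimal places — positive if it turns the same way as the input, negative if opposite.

-935.6485 rpm (opposite to input, |ω| = 935.6485 rpm)

Stage 1 [82T→68T]: ω = 700.0000×82/68 = 844.1176 rpm, dir flips to −; running = −844.1176
Stage 2 [92T→83T]: ω = 844.1176×92/83 = 935.6485 rpm, dir flips to +; running = +935.6485
Stage 3 [94T→94T]: ω = 935.6485×94/94 = 935.6485 rpm, dir flips to −; running = −935.6485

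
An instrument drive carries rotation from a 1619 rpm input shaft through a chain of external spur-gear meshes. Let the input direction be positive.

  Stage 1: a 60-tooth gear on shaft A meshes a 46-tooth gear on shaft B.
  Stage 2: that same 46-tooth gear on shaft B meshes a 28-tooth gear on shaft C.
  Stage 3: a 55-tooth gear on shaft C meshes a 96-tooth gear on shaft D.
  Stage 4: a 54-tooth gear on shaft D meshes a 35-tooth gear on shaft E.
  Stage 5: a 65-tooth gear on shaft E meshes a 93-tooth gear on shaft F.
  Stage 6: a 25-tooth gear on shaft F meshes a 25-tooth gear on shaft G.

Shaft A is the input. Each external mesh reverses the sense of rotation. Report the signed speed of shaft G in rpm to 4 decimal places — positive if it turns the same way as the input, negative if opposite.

Stage 1 [60T→46T]: ω = 1619.0000×60/46 = 2111.7391 rpm, dir flips to −; running = −2111.7391
Stage 2 [46T→28T]: ω = 2111.7391×46/28 = 3469.2857 rpm, dir flips to +; running = +3469.2857
Stage 3 [55T→96T]: ω = 3469.2857×55/96 = 1987.6116 rpm, dir flips to −; running = −1987.6116
Stage 4 [54T→35T]: ω = 1987.6116×54/35 = 3066.6008 rpm, dir flips to +; running = +3066.6008
Stage 5 [65T→93T]: ω = 3066.6008×65/93 = 2143.3231 rpm, dir flips to −; running = −2143.3231
Stage 6 [25T→25T]: ω = 2143.3231×25/25 = 2143.3231 rpm, dir flips to +; running = +2143.3231

+2143.3231 rpm (same as input, |ω| = 2143.3231 rpm)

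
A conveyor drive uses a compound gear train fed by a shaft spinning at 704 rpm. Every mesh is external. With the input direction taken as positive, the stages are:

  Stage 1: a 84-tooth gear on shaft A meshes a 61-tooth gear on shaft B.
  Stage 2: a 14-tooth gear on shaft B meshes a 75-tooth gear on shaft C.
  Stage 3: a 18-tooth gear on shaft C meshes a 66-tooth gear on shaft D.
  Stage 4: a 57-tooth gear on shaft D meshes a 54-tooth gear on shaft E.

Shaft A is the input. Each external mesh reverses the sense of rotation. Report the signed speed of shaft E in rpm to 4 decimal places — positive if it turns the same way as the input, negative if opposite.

+52.0953 rpm (same as input, |ω| = 52.0953 rpm)

Stage 1 [84T→61T]: ω = 704.0000×84/61 = 969.4426 rpm, dir flips to −; running = −969.4426
Stage 2 [14T→75T]: ω = 969.4426×14/75 = 180.9626 rpm, dir flips to +; running = +180.9626
Stage 3 [18T→66T]: ω = 180.9626×18/66 = 49.3534 rpm, dir flips to −; running = −49.3534
Stage 4 [57T→54T]: ω = 49.3534×57/54 = 52.0953 rpm, dir flips to +; running = +52.0953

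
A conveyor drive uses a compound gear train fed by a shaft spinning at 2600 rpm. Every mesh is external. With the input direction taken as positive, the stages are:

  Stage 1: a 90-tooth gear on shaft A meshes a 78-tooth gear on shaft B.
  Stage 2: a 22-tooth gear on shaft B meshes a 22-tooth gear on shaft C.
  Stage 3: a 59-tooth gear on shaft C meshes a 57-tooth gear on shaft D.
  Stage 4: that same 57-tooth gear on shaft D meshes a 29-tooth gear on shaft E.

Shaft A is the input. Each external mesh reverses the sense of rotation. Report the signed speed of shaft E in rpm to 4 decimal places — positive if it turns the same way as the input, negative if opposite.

Stage 1 [90T→78T]: ω = 2600.0000×90/78 = 3000.0000 rpm, dir flips to −; running = −3000.0000
Stage 2 [22T→22T]: ω = 3000.0000×22/22 = 3000.0000 rpm, dir flips to +; running = +3000.0000
Stage 3 [59T→57T]: ω = 3000.0000×59/57 = 3105.2632 rpm, dir flips to −; running = −3105.2632
Stage 4 [57T→29T]: ω = 3105.2632×57/29 = 6103.4483 rpm, dir flips to +; running = +6103.4483

+6103.4483 rpm (same as input, |ω| = 6103.4483 rpm)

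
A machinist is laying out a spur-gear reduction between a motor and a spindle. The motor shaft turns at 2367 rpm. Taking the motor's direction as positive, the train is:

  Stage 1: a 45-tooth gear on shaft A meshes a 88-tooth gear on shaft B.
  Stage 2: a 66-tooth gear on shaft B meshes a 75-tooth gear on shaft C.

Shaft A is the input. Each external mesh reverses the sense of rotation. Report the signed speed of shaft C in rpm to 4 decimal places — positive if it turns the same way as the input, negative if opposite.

+1065.1500 rpm (same as input, |ω| = 1065.1500 rpm)

Stage 1 [45T→88T]: ω = 2367.0000×45/88 = 1210.3977 rpm, dir flips to −; running = −1210.3977
Stage 2 [66T→75T]: ω = 1210.3977×66/75 = 1065.1500 rpm, dir flips to +; running = +1065.1500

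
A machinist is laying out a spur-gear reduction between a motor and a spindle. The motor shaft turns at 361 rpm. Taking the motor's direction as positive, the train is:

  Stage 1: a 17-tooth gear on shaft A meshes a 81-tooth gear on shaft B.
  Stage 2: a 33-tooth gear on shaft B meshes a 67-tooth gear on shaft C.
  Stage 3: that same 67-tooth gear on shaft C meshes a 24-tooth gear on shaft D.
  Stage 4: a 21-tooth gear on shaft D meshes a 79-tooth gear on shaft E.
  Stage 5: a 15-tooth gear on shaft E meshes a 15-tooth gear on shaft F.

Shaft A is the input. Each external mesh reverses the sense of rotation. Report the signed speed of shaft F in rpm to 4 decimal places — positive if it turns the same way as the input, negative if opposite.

-27.6927 rpm (opposite to input, |ω| = 27.6927 rpm)

Stage 1 [17T→81T]: ω = 361.0000×17/81 = 75.7654 rpm, dir flips to −; running = −75.7654
Stage 2 [33T→67T]: ω = 75.7654×33/67 = 37.3173 rpm, dir flips to +; running = +37.3173
Stage 3 [67T→24T]: ω = 37.3173×67/24 = 104.1775 rpm, dir flips to −; running = −104.1775
Stage 4 [21T→79T]: ω = 104.1775×21/79 = 27.6927 rpm, dir flips to +; running = +27.6927
Stage 5 [15T→15T]: ω = 27.6927×15/15 = 27.6927 rpm, dir flips to −; running = −27.6927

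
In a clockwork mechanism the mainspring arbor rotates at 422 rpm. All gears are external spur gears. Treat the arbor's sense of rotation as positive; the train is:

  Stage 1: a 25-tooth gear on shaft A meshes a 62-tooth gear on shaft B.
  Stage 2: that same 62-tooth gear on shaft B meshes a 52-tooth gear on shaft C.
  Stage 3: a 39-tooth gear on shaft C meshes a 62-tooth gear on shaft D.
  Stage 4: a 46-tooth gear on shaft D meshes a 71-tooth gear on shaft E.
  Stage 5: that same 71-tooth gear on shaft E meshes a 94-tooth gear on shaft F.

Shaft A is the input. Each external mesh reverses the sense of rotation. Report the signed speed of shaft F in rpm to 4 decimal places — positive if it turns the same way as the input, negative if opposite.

Stage 1 [25T→62T]: ω = 422.0000×25/62 = 170.1613 rpm, dir flips to −; running = −170.1613
Stage 2 [62T→52T]: ω = 170.1613×62/52 = 202.8846 rpm, dir flips to +; running = +202.8846
Stage 3 [39T→62T]: ω = 202.8846×39/62 = 127.6210 rpm, dir flips to −; running = −127.6210
Stage 4 [46T→71T]: ω = 127.6210×46/71 = 82.6840 rpm, dir flips to +; running = +82.6840
Stage 5 [71T→94T]: ω = 82.6840×71/94 = 62.4528 rpm, dir flips to −; running = −62.4528

-62.4528 rpm (opposite to input, |ω| = 62.4528 rpm)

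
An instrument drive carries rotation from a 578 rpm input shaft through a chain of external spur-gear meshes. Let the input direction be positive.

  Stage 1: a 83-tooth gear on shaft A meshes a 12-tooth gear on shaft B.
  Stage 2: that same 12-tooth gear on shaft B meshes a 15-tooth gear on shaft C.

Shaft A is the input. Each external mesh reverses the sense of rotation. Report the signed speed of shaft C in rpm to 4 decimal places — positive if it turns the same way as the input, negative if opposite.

Stage 1 [83T→12T]: ω = 578.0000×83/12 = 3997.8333 rpm, dir flips to −; running = −3997.8333
Stage 2 [12T→15T]: ω = 3997.8333×12/15 = 3198.2667 rpm, dir flips to +; running = +3198.2667

+3198.2667 rpm (same as input, |ω| = 3198.2667 rpm)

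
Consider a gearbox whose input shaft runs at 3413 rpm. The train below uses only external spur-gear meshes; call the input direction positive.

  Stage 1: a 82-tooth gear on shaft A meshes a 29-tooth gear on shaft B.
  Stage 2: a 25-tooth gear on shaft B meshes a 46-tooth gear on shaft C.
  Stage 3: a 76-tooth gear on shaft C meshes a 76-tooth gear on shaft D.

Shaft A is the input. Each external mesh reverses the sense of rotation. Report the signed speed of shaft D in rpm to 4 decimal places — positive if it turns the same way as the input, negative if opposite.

-5244.8651 rpm (opposite to input, |ω| = 5244.8651 rpm)

Stage 1 [82T→29T]: ω = 3413.0000×82/29 = 9650.5517 rpm, dir flips to −; running = −9650.5517
Stage 2 [25T→46T]: ω = 9650.5517×25/46 = 5244.8651 rpm, dir flips to +; running = +5244.8651
Stage 3 [76T→76T]: ω = 5244.8651×76/76 = 5244.8651 rpm, dir flips to −; running = −5244.8651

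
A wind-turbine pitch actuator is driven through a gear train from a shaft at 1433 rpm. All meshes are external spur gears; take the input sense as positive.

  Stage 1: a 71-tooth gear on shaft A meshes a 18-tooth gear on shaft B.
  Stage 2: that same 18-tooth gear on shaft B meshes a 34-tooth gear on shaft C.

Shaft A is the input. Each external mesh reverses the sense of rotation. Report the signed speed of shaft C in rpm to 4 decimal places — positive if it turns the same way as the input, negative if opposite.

+2992.4412 rpm (same as input, |ω| = 2992.4412 rpm)

Stage 1 [71T→18T]: ω = 1433.0000×71/18 = 5652.3889 rpm, dir flips to −; running = −5652.3889
Stage 2 [18T→34T]: ω = 5652.3889×18/34 = 2992.4412 rpm, dir flips to +; running = +2992.4412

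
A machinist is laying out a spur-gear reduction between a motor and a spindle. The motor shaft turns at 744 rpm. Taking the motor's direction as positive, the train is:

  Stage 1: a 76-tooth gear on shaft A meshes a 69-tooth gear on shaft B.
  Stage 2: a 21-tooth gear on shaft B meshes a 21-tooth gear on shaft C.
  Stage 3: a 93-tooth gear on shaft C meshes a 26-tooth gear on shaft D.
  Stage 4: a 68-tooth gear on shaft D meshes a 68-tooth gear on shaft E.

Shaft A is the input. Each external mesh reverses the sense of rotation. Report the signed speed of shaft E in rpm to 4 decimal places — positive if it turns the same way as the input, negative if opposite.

+2931.2107 rpm (same as input, |ω| = 2931.2107 rpm)

Stage 1 [76T→69T]: ω = 744.0000×76/69 = 819.4783 rpm, dir flips to −; running = −819.4783
Stage 2 [21T→21T]: ω = 819.4783×21/21 = 819.4783 rpm, dir flips to +; running = +819.4783
Stage 3 [93T→26T]: ω = 819.4783×93/26 = 2931.2107 rpm, dir flips to −; running = −2931.2107
Stage 4 [68T→68T]: ω = 2931.2107×68/68 = 2931.2107 rpm, dir flips to +; running = +2931.2107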